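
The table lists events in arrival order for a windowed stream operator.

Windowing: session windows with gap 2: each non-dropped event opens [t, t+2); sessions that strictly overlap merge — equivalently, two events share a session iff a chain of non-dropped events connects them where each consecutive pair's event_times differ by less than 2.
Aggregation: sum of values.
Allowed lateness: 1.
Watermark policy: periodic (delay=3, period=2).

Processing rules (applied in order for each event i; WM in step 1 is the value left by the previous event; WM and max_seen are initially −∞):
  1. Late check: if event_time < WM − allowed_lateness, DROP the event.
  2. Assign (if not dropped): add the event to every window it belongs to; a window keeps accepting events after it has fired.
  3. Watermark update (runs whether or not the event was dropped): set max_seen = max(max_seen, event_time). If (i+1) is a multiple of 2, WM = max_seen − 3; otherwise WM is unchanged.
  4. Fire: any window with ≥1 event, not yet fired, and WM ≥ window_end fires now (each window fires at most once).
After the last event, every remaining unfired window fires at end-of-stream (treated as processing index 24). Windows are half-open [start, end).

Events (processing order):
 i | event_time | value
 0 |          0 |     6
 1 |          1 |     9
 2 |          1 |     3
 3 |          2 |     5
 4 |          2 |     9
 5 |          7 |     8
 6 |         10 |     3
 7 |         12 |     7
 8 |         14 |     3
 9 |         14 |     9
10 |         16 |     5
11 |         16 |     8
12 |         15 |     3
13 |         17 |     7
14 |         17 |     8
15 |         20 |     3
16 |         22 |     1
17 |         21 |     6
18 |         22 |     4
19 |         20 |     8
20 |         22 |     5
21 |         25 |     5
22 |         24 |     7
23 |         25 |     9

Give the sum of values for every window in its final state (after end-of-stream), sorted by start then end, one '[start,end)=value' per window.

i=0 t=0 v=6: → [0,2); WM=−∞
i=1 t=1 v=9: → [0,3); WM=-2
i=2 t=1 v=3: → [0,3); WM=-2
i=3 t=2 v=5: → [0,4); WM=-1
i=4 t=2 v=9: → [0,4); WM=-1
i=5 t=7 v=8: → [7,9); WM=4
i=6 t=10 v=3: → [10,12); WM=4
i=7 t=12 v=7: → [12,14); WM=9
i=8 t=14 v=3: → [14,16); WM=9
i=9 t=14 v=9: → [14,16); WM=11
i=10 t=16 v=5: → [16,18); WM=11
i=11 t=16 v=8: → [16,18); WM=13
i=12 t=15 v=3: → [14,18); WM=13
i=13 t=17 v=7: → [14,19); WM=14
i=14 t=17 v=8: → [14,19); WM=14
i=15 t=20 v=3: → [20,22); WM=17
i=16 t=22 v=1: → [22,24); WM=17
i=17 t=21 v=6: → [20,24); WM=19
i=18 t=22 v=4: → [20,24); WM=19
i=19 t=20 v=8: → [20,24); WM=19
i=20 t=22 v=5: → [20,24); WM=19
i=21 t=25 v=5: → [25,27); WM=22
i=22 t=24 v=7: → [24,27); WM=22
i=23 t=25 v=9: → [24,27); WM=22

[0,4)=32 [7,9)=8 [10,12)=3 [12,14)=7 [14,19)=43 [20,24)=27 [24,27)=21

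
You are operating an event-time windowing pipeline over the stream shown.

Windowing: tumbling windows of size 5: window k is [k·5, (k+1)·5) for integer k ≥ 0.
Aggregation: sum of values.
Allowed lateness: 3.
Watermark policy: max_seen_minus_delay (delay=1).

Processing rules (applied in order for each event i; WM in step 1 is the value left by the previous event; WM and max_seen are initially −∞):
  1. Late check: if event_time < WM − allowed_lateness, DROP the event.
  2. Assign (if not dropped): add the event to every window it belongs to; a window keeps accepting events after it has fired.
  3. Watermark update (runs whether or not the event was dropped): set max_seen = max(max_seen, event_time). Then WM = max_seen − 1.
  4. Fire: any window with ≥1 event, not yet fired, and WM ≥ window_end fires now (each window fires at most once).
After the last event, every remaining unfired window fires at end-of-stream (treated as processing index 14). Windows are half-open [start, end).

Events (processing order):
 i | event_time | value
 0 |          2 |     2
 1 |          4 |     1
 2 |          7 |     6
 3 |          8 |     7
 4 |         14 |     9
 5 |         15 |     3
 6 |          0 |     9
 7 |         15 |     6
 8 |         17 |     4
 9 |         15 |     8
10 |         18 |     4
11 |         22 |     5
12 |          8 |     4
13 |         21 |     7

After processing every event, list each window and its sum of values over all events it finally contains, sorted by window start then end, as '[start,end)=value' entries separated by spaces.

i=0 t=2 v=2: → [0,5); WM=1
i=1 t=4 v=1: → [0,5); WM=3
i=2 t=7 v=6: → [5,10); WM=6; [0,5) fires=3
i=3 t=8 v=7: → [5,10); WM=7
i=4 t=14 v=9: → [10,15); WM=13; [5,10) fires=13
i=5 t=15 v=3: → [15,20); WM=14
i=6 t=0 v=9: DROP (t<14-3); WM=14
i=7 t=15 v=6: → [15,20); WM=14
i=8 t=17 v=4: → [15,20); WM=16; [10,15) fires=9
i=9 t=15 v=8: → [15,20); WM=16
i=10 t=18 v=4: → [15,20); WM=17
i=11 t=22 v=5: → [20,25); WM=21; [15,20) fires=25
i=12 t=8 v=4: DROP (t<21-3); WM=21
i=13 t=21 v=7: → [20,25); WM=21

[0,5)=3 [5,10)=13 [10,15)=9 [15,20)=25 [20,25)=12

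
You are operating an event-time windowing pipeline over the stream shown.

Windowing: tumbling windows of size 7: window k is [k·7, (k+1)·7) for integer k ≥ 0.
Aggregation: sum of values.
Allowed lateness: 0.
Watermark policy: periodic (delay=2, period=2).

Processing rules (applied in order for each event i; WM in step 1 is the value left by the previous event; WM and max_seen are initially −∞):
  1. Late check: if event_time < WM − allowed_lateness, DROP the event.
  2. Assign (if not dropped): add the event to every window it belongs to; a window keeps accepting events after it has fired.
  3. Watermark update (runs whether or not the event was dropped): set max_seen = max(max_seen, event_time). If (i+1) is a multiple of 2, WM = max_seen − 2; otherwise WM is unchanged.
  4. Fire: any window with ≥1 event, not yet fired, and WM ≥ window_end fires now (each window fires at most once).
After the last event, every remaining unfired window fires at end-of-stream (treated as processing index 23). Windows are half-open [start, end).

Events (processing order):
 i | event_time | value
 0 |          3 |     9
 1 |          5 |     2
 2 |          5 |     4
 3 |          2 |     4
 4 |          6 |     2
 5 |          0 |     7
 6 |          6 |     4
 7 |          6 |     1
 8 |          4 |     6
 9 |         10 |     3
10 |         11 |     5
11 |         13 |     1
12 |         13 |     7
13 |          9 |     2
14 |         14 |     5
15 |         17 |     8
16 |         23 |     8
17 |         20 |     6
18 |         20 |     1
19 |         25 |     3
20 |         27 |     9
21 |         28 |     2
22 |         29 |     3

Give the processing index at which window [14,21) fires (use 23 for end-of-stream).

i=0 t=3 v=9: → [0,7); WM=−∞
i=1 t=5 v=2: → [0,7); WM=3
i=2 t=5 v=4: → [0,7); WM=3
i=3 t=2 v=4: DROP (t<3-0); WM=3
i=4 t=6 v=2: → [0,7); WM=3
i=5 t=0 v=7: DROP (t<3-0); WM=4
i=6 t=6 v=4: → [0,7); WM=4
i=7 t=6 v=1: → [0,7); WM=4
i=8 t=4 v=6: → [0,7); WM=4
i=9 t=10 v=3: → [7,14); WM=8; [0,7) fires=28
i=10 t=11 v=5: → [7,14); WM=8
i=11 t=13 v=1: → [7,14); WM=11
i=12 t=13 v=7: → [7,14); WM=11
i=13 t=9 v=2: DROP (t<11-0); WM=11
i=14 t=14 v=5: → [14,21); WM=11
i=15 t=17 v=8: → [14,21); WM=15; [7,14) fires=16
i=16 t=23 v=8: → [21,28); WM=15
i=17 t=20 v=6: → [14,21); WM=21; [14,21) fires=19
i=18 t=20 v=1: DROP (t<21-0); WM=21
i=19 t=25 v=3: → [21,28); WM=23
i=20 t=27 v=9: → [21,28); WM=23
i=21 t=28 v=2: → [28,35); WM=26
i=22 t=29 v=3: → [28,35); WM=26

17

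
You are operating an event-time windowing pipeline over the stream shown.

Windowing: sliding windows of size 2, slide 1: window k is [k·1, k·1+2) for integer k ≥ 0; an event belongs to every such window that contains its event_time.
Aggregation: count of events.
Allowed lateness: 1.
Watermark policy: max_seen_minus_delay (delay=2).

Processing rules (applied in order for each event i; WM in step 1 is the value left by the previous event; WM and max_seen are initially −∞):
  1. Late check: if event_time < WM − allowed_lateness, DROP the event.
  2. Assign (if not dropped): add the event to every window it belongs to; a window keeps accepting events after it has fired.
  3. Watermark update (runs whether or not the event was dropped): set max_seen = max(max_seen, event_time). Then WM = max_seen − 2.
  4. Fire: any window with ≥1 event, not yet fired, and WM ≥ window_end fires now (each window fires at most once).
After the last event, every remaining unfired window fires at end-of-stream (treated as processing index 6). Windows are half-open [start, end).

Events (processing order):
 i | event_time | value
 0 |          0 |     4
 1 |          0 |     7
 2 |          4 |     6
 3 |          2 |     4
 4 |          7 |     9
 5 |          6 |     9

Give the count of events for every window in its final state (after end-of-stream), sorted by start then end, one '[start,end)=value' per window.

i=0 t=0 v=4: → [0,2); WM=-2
i=1 t=0 v=7: → [0,2); WM=-2
i=2 t=4 v=6: → [4,6),[3,5); WM=2; [0,2) fires=2
i=3 t=2 v=4: → [2,4),[1,3); WM=2
i=4 t=7 v=9: → [7,9),[6,8); WM=5; [1,3) fires=1 [2,4) fires=1 [3,5) fires=1
i=5 t=6 v=9: → [6,8),[5,7); WM=5

[0,2)=2 [1,3)=1 [2,4)=1 [3,5)=1 [4,6)=1 [5,7)=1 [6,8)=2 [7,9)=1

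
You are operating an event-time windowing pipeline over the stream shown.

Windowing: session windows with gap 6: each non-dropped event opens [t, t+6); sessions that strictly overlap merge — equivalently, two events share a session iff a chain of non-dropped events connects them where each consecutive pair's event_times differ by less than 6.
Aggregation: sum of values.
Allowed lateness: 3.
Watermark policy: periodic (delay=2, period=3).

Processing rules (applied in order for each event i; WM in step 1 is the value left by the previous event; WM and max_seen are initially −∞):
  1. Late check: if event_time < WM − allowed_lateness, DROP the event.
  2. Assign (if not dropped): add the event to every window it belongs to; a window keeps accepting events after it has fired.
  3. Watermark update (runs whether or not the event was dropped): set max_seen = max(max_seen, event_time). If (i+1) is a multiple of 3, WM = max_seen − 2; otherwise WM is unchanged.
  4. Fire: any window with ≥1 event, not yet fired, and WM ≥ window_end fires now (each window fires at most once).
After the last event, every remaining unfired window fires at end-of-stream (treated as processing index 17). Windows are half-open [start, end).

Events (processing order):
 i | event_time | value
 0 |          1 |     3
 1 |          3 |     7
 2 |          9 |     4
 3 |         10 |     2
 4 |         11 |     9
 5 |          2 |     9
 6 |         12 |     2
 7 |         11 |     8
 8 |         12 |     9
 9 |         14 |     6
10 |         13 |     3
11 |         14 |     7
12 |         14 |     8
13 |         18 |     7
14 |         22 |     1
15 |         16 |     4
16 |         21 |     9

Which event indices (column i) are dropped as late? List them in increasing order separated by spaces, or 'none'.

i=0 t=1 v=3: → [1,7); WM=−∞
i=1 t=3 v=7: → [1,9); WM=−∞
i=2 t=9 v=4: → [9,15); WM=7
i=3 t=10 v=2: → [9,16); WM=7
i=4 t=11 v=9: → [9,17); WM=7
i=5 t=2 v=9: DROP (t<7-3); WM=9
i=6 t=12 v=2: → [9,18); WM=9
i=7 t=11 v=8: → [9,18); WM=9
i=8 t=12 v=9: → [9,18); WM=10
i=9 t=14 v=6: → [9,20); WM=10
i=10 t=13 v=3: → [9,20); WM=10
i=11 t=14 v=7: → [9,20); WM=12
i=12 t=14 v=8: → [9,20); WM=12
i=13 t=18 v=7: → [9,24); WM=12
i=14 t=22 v=1: → [9,28); WM=20
i=15 t=16 v=4: DROP (t<20-3); WM=20
i=16 t=21 v=9: → [9,28); WM=20

5 15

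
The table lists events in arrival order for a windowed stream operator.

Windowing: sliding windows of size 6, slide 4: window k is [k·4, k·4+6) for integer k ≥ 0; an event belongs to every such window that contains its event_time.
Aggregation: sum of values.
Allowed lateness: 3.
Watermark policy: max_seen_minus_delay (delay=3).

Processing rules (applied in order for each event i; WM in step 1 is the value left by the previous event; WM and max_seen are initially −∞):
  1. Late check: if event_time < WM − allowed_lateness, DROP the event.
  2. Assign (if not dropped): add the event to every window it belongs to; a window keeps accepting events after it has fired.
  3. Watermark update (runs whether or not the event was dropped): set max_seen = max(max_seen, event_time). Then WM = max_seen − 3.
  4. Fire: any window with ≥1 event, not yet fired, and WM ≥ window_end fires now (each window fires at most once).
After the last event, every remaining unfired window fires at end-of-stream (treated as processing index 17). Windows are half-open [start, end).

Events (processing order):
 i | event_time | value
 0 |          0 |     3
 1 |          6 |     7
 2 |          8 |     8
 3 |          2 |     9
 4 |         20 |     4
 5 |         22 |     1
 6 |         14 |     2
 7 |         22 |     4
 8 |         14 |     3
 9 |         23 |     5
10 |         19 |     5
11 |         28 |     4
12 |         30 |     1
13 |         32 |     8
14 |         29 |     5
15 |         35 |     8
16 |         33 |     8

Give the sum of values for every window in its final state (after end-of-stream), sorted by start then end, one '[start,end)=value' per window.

i=0 t=0 v=3: → [0,6); WM=-3
i=1 t=6 v=7: → [4,10); WM=3
i=2 t=8 v=8: → [8,14),[4,10); WM=5
i=3 t=2 v=9: → [0,6); WM=5
i=4 t=20 v=4: → [20,26),[16,22); WM=17; [0,6) fires=12 [4,10) fires=15 [8,14) fires=8
i=5 t=22 v=1: → [20,26); WM=19
i=6 t=14 v=2: DROP (t<19-3); WM=19
i=7 t=22 v=4: → [20,26); WM=19
i=8 t=14 v=3: DROP (t<19-3); WM=19
i=9 t=23 v=5: → [20,26); WM=20
i=10 t=19 v=5: → [16,22); WM=20
i=11 t=28 v=4: → [28,34),[24,30); WM=25; [16,22) fires=9
i=12 t=30 v=1: → [28,34); WM=27; [20,26) fires=14
i=13 t=32 v=8: → [32,38),[28,34); WM=29
i=14 t=29 v=5: → [28,34),[24,30); WM=29
i=15 t=35 v=8: → [32,38); WM=32; [24,30) fires=9
i=16 t=33 v=8: → [32,38),[28,34); WM=32

[0,6)=12 [4,10)=15 [8,14)=8 [16,22)=9 [20,26)=14 [24,30)=9 [28,34)=26 [32,38)=24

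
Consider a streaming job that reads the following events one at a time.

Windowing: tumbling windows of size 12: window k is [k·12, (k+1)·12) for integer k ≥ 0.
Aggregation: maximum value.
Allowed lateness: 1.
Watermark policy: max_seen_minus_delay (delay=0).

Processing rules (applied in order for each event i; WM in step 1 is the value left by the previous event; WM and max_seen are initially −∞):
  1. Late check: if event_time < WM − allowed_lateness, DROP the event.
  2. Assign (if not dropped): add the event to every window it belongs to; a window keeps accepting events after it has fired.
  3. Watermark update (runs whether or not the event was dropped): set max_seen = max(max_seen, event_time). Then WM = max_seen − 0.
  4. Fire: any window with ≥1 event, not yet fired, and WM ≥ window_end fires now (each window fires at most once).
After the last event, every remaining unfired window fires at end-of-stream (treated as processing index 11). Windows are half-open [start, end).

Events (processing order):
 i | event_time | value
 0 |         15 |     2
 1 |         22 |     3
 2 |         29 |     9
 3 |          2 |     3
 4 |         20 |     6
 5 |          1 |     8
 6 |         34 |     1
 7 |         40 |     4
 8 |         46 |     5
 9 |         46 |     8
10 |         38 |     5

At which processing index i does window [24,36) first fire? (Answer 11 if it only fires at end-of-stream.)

i=0 t=15 v=2: → [12,24); WM=15
i=1 t=22 v=3: → [12,24); WM=22
i=2 t=29 v=9: → [24,36); WM=29; [12,24) fires=3
i=3 t=2 v=3: DROP (t<29-1); WM=29
i=4 t=20 v=6: DROP (t<29-1); WM=29
i=5 t=1 v=8: DROP (t<29-1); WM=29
i=6 t=34 v=1: → [24,36); WM=34
i=7 t=40 v=4: → [36,48); WM=40; [24,36) fires=9
i=8 t=46 v=5: → [36,48); WM=46
i=9 t=46 v=8: → [36,48); WM=46
i=10 t=38 v=5: DROP (t<46-1); WM=46

7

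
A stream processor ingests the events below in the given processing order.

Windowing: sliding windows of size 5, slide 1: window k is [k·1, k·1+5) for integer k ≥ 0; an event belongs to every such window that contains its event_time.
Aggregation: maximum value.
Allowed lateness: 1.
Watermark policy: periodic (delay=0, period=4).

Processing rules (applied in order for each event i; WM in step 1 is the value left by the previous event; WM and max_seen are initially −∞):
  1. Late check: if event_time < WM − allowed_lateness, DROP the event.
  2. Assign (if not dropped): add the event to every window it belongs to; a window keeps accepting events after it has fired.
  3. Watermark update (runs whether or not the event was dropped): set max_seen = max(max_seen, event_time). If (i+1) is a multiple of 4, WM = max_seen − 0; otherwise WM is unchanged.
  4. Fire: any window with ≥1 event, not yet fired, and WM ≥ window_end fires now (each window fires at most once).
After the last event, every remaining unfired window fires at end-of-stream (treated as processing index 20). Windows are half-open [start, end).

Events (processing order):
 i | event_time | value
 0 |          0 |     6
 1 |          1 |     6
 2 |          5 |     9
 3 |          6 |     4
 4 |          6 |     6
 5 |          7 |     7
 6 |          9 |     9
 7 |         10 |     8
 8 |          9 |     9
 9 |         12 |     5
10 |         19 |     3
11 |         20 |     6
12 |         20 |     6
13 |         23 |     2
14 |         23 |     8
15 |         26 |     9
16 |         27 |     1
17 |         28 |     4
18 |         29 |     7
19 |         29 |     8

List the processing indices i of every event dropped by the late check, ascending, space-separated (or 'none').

i=0 t=0 v=6: → [0,5); WM=−∞
i=1 t=1 v=6: → [1,6),[0,5); WM=−∞
i=2 t=5 v=9: → [5,10),[4,9),[3,8),[2,7),[1,6); WM=−∞
i=3 t=6 v=4: → [6,11),[5,10),[4,9),[3,8),[2,7); WM=6; [0,5) fires=6 [1,6) fires=9
i=4 t=6 v=6: → [6,11),[5,10),[4,9),[3,8),[2,7); WM=6
i=5 t=7 v=7: → [7,12),[6,11),[5,10),[4,9),[3,8); WM=6
i=6 t=9 v=9: → [9,14),[8,13),[7,12),[6,11),[5,10); WM=6
i=7 t=10 v=8: → [10,15),[9,14),[8,13),[7,12),[6,11); WM=10; [2,7) fires=9 [3,8) fires=9 [4,9) fires=9 [5,10) fires=9
i=8 t=9 v=9: → [9,14),[8,13),[7,12),[6,11),[5,10); WM=10
i=9 t=12 v=5: → [12,17),[11,16),[10,15),[9,14),[8,13); WM=10
i=10 t=19 v=3: → [19,24),[18,23),[17,22),[16,21),[15,20); WM=10
i=11 t=20 v=6: → [20,25),[19,24),[18,23),[17,22),[16,21); WM=20; [6,11) fires=9 [7,12) fires=9 [8,13) fires=9 [9,14) fires=9 [10,15) fires=8 [11,16) fires=5 [12,17) fires=5 [15,20) fires=3
i=12 t=20 v=6: → [20,25),[19,24),[18,23),[17,22),[16,21); WM=20
i=13 t=23 v=2: → [23,28),[22,27),[21,26),[20,25),[19,24); WM=20
i=14 t=23 v=8: → [23,28),[22,27),[21,26),[20,25),[19,24); WM=20
i=15 t=26 v=9: → [26,31),[25,30),[24,29),[23,28),[22,27); WM=26; [16,21) fires=6 [17,22) fires=6 [18,23) fires=6 [19,24) fires=8 [20,25) fires=8 [21,26) fires=8
i=16 t=27 v=1: → [27,32),[26,31),[25,30),[24,29),[23,28); WM=26
i=17 t=28 v=4: → [28,33),[27,32),[26,31),[25,30),[24,29); WM=26
i=18 t=29 v=7: → [29,34),[28,33),[27,32),[26,31),[25,30); WM=26
i=19 t=29 v=8: → [29,34),[28,33),[27,32),[26,31),[25,30); WM=29; [22,27) fires=9 [23,28) fires=9 [24,29) fires=9

none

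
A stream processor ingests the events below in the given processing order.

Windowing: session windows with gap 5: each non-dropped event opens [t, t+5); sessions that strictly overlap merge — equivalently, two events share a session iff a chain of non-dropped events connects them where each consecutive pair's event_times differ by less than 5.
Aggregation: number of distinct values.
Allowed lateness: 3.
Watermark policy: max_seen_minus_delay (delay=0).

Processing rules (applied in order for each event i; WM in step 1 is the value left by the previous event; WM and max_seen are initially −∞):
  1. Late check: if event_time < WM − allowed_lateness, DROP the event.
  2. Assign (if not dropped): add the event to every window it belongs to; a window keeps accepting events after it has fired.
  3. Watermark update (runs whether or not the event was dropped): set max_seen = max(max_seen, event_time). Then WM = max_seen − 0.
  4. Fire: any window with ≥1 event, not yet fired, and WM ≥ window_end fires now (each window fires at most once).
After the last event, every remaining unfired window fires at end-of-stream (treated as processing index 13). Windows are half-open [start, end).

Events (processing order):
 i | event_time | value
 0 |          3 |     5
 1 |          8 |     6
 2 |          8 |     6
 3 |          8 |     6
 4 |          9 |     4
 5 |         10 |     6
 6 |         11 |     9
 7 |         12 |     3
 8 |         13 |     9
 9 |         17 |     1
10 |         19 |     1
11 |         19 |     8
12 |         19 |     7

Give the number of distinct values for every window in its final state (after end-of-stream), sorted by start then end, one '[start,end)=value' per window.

i=0 t=3 v=5: → [3,8); WM=3
i=1 t=8 v=6: → [8,13); WM=8
i=2 t=8 v=6: → [8,13); WM=8
i=3 t=8 v=6: → [8,13); WM=8
i=4 t=9 v=4: → [8,14); WM=9
i=5 t=10 v=6: → [8,15); WM=10
i=6 t=11 v=9: → [8,16); WM=11
i=7 t=12 v=3: → [8,17); WM=12
i=8 t=13 v=9: → [8,18); WM=13
i=9 t=17 v=1: → [8,22); WM=17
i=10 t=19 v=1: → [8,24); WM=19
i=11 t=19 v=8: → [8,24); WM=19
i=12 t=19 v=7: → [8,24); WM=19

[3,8)=1 [8,24)=7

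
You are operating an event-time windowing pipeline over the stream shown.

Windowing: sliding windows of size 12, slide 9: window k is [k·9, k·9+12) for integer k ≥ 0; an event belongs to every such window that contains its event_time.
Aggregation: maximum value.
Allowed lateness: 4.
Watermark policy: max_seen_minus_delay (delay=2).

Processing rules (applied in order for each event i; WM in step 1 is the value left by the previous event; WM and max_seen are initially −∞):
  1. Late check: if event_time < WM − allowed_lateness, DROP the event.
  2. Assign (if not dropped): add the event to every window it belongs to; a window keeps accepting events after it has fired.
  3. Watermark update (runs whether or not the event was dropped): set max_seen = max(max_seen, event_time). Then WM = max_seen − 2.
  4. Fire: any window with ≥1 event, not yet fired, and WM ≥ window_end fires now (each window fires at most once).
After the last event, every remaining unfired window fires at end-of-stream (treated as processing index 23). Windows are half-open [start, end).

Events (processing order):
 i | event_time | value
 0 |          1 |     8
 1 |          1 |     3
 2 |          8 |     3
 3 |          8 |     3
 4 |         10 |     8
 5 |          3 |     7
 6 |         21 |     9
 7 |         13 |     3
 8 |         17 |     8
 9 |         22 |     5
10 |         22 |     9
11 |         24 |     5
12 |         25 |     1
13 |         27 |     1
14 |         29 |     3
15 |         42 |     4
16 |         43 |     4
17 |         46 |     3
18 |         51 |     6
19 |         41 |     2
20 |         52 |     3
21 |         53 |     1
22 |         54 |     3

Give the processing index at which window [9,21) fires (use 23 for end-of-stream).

11

i=0 t=1 v=8: → [0,12); WM=-1
i=1 t=1 v=3: → [0,12); WM=-1
i=2 t=8 v=3: → [0,12); WM=6
i=3 t=8 v=3: → [0,12); WM=6
i=4 t=10 v=8: → [9,21),[0,12); WM=8
i=5 t=3 v=7: DROP (t<8-4); WM=8
i=6 t=21 v=9: → [18,30); WM=19; [0,12) fires=8
i=7 t=13 v=3: DROP (t<19-4); WM=19
i=8 t=17 v=8: → [9,21); WM=19
i=9 t=22 v=5: → [18,30); WM=20
i=10 t=22 v=9: → [18,30); WM=20
i=11 t=24 v=5: → [18,30); WM=22; [9,21) fires=8
i=12 t=25 v=1: → [18,30); WM=23
i=13 t=27 v=1: → [27,39),[18,30); WM=25
i=14 t=29 v=3: → [27,39),[18,30); WM=27
i=15 t=42 v=4: → [36,48); WM=40; [18,30) fires=9 [27,39) fires=3
i=16 t=43 v=4: → [36,48); WM=41
i=17 t=46 v=3: → [45,57),[36,48); WM=44
i=18 t=51 v=6: → [45,57); WM=49; [36,48) fires=4
i=19 t=41 v=2: DROP (t<49-4); WM=49
i=20 t=52 v=3: → [45,57); WM=50
i=21 t=53 v=1: → [45,57); WM=51
i=22 t=54 v=3: → [54,66),[45,57); WM=52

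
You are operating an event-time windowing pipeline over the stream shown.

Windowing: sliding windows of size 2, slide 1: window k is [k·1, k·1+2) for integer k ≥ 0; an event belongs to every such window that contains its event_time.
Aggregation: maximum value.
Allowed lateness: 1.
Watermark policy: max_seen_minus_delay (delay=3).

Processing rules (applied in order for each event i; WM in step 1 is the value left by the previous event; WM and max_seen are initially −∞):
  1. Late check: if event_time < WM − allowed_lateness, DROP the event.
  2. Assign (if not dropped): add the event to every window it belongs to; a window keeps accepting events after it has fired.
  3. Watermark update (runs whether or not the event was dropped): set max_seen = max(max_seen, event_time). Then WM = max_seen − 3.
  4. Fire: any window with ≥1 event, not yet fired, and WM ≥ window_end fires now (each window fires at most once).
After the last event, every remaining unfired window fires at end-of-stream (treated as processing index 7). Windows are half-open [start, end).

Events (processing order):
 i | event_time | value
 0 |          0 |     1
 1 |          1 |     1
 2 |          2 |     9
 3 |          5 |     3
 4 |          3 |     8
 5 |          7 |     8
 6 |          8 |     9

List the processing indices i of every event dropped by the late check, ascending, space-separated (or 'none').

none

i=0 t=0 v=1: → [0,2); WM=-3
i=1 t=1 v=1: → [1,3),[0,2); WM=-2
i=2 t=2 v=9: → [2,4),[1,3); WM=-1
i=3 t=5 v=3: → [5,7),[4,6); WM=2; [0,2) fires=1
i=4 t=3 v=8: → [3,5),[2,4); WM=2
i=5 t=7 v=8: → [7,9),[6,8); WM=4; [1,3) fires=9 [2,4) fires=9
i=6 t=8 v=9: → [8,10),[7,9); WM=5; [3,5) fires=8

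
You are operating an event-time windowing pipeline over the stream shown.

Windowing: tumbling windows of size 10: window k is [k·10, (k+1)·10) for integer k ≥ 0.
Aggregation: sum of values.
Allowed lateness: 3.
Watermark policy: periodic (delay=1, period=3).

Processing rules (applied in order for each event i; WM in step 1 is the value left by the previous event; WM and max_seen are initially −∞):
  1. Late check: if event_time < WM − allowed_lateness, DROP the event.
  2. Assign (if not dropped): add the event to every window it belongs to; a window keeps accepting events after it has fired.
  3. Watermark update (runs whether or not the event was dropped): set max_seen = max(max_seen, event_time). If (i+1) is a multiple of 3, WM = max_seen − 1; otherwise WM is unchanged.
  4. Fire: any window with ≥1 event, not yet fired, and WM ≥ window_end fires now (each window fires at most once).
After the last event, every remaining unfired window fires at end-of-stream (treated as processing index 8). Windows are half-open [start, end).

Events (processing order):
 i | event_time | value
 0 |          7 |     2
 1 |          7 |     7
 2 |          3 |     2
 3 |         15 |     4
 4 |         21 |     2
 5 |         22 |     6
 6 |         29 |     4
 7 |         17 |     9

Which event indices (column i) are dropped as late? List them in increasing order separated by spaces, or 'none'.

i=0 t=7 v=2: → [0,10); WM=−∞
i=1 t=7 v=7: → [0,10); WM=−∞
i=2 t=3 v=2: → [0,10); WM=6
i=3 t=15 v=4: → [10,20); WM=6
i=4 t=21 v=2: → [20,30); WM=6
i=5 t=22 v=6: → [20,30); WM=21; [0,10) fires=11 [10,20) fires=4
i=6 t=29 v=4: → [20,30); WM=21
i=7 t=17 v=9: DROP (t<21-3); WM=21

7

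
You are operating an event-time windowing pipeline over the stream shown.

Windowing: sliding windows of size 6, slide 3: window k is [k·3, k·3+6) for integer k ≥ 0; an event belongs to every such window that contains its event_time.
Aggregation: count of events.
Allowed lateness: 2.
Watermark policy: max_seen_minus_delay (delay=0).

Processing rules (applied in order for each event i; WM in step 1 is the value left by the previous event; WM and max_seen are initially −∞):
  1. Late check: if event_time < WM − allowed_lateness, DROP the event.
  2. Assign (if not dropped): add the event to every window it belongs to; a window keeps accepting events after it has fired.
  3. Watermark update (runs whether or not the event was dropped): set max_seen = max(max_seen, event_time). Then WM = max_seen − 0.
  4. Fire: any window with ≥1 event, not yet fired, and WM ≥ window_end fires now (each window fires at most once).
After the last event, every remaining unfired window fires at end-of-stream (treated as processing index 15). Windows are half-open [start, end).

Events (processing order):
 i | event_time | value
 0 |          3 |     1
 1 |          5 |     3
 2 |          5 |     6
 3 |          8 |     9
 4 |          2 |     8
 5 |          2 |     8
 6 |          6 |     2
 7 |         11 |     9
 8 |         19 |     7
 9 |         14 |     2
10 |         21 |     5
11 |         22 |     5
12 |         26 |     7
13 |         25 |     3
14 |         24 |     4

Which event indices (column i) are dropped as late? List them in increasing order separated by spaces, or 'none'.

4 5 9

i=0 t=3 v=1: → [3,9),[0,6); WM=3
i=1 t=5 v=3: → [3,9),[0,6); WM=5
i=2 t=5 v=6: → [3,9),[0,6); WM=5
i=3 t=8 v=9: → [6,12),[3,9); WM=8; [0,6) fires=3
i=4 t=2 v=8: DROP (t<8-2); WM=8
i=5 t=2 v=8: DROP (t<8-2); WM=8
i=6 t=6 v=2: → [6,12),[3,9); WM=8
i=7 t=11 v=9: → [9,15),[6,12); WM=11; [3,9) fires=5
i=8 t=19 v=7: → [18,24),[15,21); WM=19; [6,12) fires=3 [9,15) fires=1
i=9 t=14 v=2: DROP (t<19-2); WM=19
i=10 t=21 v=5: → [21,27),[18,24); WM=21; [15,21) fires=1
i=11 t=22 v=5: → [21,27),[18,24); WM=22
i=12 t=26 v=7: → [24,30),[21,27); WM=26; [18,24) fires=3
i=13 t=25 v=3: → [24,30),[21,27); WM=26
i=14 t=24 v=4: → [24,30),[21,27); WM=26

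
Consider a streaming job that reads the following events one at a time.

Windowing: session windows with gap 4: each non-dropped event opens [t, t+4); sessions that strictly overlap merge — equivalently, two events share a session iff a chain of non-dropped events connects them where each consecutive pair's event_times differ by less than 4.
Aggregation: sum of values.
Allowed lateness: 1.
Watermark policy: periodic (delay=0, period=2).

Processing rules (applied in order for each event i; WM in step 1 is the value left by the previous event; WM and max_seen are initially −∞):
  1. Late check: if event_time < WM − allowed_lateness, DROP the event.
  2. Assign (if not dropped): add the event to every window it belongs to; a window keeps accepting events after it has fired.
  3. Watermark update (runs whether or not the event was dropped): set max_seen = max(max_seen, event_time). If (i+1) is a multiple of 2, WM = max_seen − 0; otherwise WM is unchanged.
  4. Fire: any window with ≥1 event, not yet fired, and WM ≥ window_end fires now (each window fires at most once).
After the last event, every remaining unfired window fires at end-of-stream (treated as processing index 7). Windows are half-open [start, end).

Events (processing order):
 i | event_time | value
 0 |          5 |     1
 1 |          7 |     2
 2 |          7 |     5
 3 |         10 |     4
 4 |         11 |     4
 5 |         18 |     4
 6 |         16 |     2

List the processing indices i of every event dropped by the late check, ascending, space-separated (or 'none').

i=0 t=5 v=1: → [5,9); WM=−∞
i=1 t=7 v=2: → [5,11); WM=7
i=2 t=7 v=5: → [5,11); WM=7
i=3 t=10 v=4: → [5,14); WM=10
i=4 t=11 v=4: → [5,15); WM=10
i=5 t=18 v=4: → [18,22); WM=18
i=6 t=16 v=2: DROP (t<18-1); WM=18

6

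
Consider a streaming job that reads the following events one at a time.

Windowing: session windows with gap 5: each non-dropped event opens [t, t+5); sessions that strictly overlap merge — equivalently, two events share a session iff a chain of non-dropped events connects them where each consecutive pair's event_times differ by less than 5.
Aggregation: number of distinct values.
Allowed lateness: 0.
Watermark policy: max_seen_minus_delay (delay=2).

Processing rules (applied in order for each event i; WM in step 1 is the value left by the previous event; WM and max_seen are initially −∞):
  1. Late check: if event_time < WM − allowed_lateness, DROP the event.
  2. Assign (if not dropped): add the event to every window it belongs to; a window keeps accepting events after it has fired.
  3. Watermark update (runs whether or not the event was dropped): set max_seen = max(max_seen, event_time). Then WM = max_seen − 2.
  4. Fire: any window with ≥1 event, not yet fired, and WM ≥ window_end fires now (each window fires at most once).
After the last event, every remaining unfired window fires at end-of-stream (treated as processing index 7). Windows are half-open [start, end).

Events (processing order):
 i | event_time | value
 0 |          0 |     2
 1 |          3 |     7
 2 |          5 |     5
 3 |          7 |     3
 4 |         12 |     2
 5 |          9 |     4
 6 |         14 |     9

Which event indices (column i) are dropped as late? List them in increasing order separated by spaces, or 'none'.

i=0 t=0 v=2: → [0,5); WM=-2
i=1 t=3 v=7: → [0,8); WM=1
i=2 t=5 v=5: → [0,10); WM=3
i=3 t=7 v=3: → [0,12); WM=5
i=4 t=12 v=2: → [12,17); WM=10
i=5 t=9 v=4: DROP (t<10-0); WM=10
i=6 t=14 v=9: → [12,19); WM=12

5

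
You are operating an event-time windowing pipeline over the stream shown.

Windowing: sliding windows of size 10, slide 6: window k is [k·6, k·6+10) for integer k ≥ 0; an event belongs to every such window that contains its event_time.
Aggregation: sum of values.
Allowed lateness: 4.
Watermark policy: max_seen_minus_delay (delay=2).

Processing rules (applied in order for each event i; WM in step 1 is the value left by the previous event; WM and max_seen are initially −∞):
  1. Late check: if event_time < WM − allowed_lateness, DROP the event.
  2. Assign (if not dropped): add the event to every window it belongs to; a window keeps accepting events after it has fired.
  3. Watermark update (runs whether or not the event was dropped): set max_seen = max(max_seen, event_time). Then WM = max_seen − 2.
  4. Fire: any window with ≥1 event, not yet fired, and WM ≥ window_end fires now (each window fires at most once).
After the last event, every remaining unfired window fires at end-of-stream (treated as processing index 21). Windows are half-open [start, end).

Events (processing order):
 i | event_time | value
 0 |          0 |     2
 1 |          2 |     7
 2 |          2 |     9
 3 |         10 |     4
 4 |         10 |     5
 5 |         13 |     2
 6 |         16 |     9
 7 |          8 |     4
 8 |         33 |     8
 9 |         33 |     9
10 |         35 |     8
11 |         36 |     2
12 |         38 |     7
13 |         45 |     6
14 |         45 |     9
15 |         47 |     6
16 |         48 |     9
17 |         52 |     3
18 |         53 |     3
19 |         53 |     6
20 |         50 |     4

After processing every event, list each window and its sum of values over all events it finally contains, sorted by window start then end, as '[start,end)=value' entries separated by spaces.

[0,10)=18 [6,16)=11 [12,22)=11 [24,34)=17 [30,40)=34 [36,46)=24 [42,52)=34 [48,58)=25

i=0 t=0 v=2: → [0,10); WM=-2
i=1 t=2 v=7: → [0,10); WM=0
i=2 t=2 v=9: → [0,10); WM=0
i=3 t=10 v=4: → [6,16); WM=8
i=4 t=10 v=5: → [6,16); WM=8
i=5 t=13 v=2: → [12,22),[6,16); WM=11; [0,10) fires=18
i=6 t=16 v=9: → [12,22); WM=14
i=7 t=8 v=4: DROP (t<14-4); WM=14
i=8 t=33 v=8: → [30,40),[24,34); WM=31; [6,16) fires=11 [12,22) fires=11
i=9 t=33 v=9: → [30,40),[24,34); WM=31
i=10 t=35 v=8: → [30,40); WM=33
i=11 t=36 v=2: → [36,46),[30,40); WM=34; [24,34) fires=17
i=12 t=38 v=7: → [36,46),[30,40); WM=36
i=13 t=45 v=6: → [42,52),[36,46); WM=43; [30,40) fires=34
i=14 t=45 v=9: → [42,52),[36,46); WM=43
i=15 t=47 v=6: → [42,52); WM=45
i=16 t=48 v=9: → [48,58),[42,52); WM=46; [36,46) fires=24
i=17 t=52 v=3: → [48,58); WM=50
i=18 t=53 v=3: → [48,58); WM=51
i=19 t=53 v=6: → [48,58); WM=51
i=20 t=50 v=4: → [48,58),[42,52); WM=51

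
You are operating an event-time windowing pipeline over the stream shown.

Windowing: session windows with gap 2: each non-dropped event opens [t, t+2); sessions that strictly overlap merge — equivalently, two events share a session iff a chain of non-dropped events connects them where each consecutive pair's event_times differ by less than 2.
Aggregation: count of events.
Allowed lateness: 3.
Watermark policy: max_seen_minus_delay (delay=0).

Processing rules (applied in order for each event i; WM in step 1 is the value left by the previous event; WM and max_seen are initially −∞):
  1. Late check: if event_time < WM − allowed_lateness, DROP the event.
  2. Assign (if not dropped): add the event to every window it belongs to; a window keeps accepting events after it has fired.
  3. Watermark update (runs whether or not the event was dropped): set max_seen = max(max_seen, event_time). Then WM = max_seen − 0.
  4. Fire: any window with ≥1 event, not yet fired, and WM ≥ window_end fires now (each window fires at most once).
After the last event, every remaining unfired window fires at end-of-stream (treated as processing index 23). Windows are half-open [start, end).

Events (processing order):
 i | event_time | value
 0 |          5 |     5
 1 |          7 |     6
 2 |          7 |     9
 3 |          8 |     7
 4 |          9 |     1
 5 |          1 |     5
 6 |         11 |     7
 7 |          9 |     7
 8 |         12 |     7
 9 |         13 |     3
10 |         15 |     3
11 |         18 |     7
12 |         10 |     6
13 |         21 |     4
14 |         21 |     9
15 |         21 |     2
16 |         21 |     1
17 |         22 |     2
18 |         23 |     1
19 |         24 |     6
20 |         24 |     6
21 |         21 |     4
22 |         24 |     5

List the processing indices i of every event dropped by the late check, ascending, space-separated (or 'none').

i=0 t=5 v=5: → [5,7); WM=5
i=1 t=7 v=6: → [7,9); WM=7
i=2 t=7 v=9: → [7,9); WM=7
i=3 t=8 v=7: → [7,10); WM=8
i=4 t=9 v=1: → [7,11); WM=9
i=5 t=1 v=5: DROP (t<9-3); WM=9
i=6 t=11 v=7: → [11,13); WM=11
i=7 t=9 v=7: → [7,11); WM=11
i=8 t=12 v=7: → [11,14); WM=12
i=9 t=13 v=3: → [11,15); WM=13
i=10 t=15 v=3: → [15,17); WM=15
i=11 t=18 v=7: → [18,20); WM=18
i=12 t=10 v=6: DROP (t<18-3); WM=18
i=13 t=21 v=4: → [21,23); WM=21
i=14 t=21 v=9: → [21,23); WM=21
i=15 t=21 v=2: → [21,23); WM=21
i=16 t=21 v=1: → [21,23); WM=21
i=17 t=22 v=2: → [21,24); WM=22
i=18 t=23 v=1: → [21,25); WM=23
i=19 t=24 v=6: → [21,26); WM=24
i=20 t=24 v=6: → [21,26); WM=24
i=21 t=21 v=4: → [21,26); WM=24
i=22 t=24 v=5: → [21,26); WM=24

5 12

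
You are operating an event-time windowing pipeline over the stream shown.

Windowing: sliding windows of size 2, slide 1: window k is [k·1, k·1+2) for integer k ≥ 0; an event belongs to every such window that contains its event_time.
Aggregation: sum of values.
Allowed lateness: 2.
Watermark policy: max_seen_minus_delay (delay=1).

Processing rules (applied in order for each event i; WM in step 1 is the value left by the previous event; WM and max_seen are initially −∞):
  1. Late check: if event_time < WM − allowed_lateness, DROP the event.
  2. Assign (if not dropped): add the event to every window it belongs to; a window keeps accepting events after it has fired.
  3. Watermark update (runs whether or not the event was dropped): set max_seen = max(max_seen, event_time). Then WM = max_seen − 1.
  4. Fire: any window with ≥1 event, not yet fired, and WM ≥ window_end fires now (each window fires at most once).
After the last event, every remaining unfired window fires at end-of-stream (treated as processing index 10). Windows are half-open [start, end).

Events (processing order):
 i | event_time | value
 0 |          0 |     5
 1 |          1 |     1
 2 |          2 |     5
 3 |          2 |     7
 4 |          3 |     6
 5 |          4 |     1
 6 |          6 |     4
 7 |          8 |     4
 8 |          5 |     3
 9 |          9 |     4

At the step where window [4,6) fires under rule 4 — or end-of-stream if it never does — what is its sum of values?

i=0 t=0 v=5: → [0,2); WM=-1
i=1 t=1 v=1: → [1,3),[0,2); WM=0
i=2 t=2 v=5: → [2,4),[1,3); WM=1
i=3 t=2 v=7: → [2,4),[1,3); WM=1
i=4 t=3 v=6: → [3,5),[2,4); WM=2; [0,2) fires=6
i=5 t=4 v=1: → [4,6),[3,5); WM=3; [1,3) fires=13
i=6 t=6 v=4: → [6,8),[5,7); WM=5; [2,4) fires=18 [3,5) fires=7
i=7 t=8 v=4: → [8,10),[7,9); WM=7; [4,6) fires=1 [5,7) fires=4
i=8 t=5 v=3: → [5,7),[4,6); WM=7
i=9 t=9 v=4: → [9,11),[8,10); WM=8; [6,8) fires=4

1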